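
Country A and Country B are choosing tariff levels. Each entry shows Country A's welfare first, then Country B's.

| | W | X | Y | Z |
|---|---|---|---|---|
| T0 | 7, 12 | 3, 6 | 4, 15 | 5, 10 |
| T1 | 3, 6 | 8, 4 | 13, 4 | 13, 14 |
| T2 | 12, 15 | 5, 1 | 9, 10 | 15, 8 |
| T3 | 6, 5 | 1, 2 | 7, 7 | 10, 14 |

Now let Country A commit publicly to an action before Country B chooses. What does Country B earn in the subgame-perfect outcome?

14

Work backward from Country B's decision.
- T0: Country B compares 12, 6, 15, 10 and picks Y; Country A would get 4.
- T1: Country B compares 6, 4, 4, 14 and picks Z; Country A would get 13.
- T2: Country B compares 15, 1, 10, 8 and picks W; Country A would get 12.
- T3: Country B compares 5, 2, 7, 14 and picks Z; Country A would get 10.
Among 4, 13, 12, 10, the best is 13 at T1. Subgame-perfect outcome: (T1, Z) with payoffs (13, 14).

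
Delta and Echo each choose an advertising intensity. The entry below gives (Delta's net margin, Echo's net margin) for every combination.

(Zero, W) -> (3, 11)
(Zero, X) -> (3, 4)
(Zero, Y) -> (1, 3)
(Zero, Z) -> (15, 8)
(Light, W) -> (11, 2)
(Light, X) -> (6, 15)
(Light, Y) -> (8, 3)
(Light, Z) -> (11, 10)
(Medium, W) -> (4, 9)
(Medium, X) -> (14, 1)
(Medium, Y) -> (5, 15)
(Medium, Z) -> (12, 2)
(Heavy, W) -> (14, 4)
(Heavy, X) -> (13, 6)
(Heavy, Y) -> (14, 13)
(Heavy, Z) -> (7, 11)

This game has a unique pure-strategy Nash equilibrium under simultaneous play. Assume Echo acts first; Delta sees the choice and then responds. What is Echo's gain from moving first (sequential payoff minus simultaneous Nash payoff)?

Delta best-responds to each possible Echo move:
- W → Delta plays Heavy (best of 3, 11, 4, 14); Echo gets 4.
- X → Delta plays Medium (best of 3, 6, 14, 13); Echo gets 1.
- Y → Delta plays Heavy (best of 1, 8, 5, 14); Echo gets 13.
- Z → Delta plays Zero (best of 15, 11, 12, 7); Echo gets 8.
Echo's induced payoffs are 4, 1, 13, 8, so Echo commits to Y. Subgame-perfect outcome: (Heavy, Y) with payoffs (14, 13).
For the simultaneous game, intersect best replies.
Delta's best replies: W→Heavy; X→Medium; Y→Heavy; Z→Zero.
Echo's best replies: Zero→W; Light→X; Medium→Y; Heavy→Y.
The unique mutual best reply is (Heavy, Y), giving (14, 13).
Echo's commitment gain: 13 − 13 = 0.

0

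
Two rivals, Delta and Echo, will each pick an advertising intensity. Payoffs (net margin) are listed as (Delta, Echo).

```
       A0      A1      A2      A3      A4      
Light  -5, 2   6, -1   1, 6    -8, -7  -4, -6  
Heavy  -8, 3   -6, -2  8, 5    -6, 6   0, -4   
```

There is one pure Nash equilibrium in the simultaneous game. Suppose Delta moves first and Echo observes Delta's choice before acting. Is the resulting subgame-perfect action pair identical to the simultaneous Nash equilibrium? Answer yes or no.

Echo best-responds to each possible Delta move:
- Light: BR = A2, leader payoff 1.
- Heavy: BR = A3, leader payoff -6.
Delta's induced payoffs are 1, -6, so Delta commits to Light. Subgame-perfect outcome: (Light, A2) with payoffs (1, 6).
For the simultaneous game, intersect best replies.
Delta's best replies: A0→Light; A1→Light; A2→Heavy; A3→Heavy; A4→Heavy.
Echo's best replies: Light→A2; Heavy→A3.
Only (Heavy, A3) has each player best-responding; Nash payoffs (-6, 6).
Sequential outcome (Light, A2) differs from the Nash profile (Heavy, A3).

no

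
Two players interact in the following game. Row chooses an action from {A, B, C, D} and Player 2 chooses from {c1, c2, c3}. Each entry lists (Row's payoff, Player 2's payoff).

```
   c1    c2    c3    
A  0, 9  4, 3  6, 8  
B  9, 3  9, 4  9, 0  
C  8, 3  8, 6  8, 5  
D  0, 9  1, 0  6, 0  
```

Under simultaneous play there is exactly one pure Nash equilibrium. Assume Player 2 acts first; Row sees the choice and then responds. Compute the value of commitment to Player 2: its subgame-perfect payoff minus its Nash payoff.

0

Solve by backward induction (Player 2 leads).
- c1: BR = B, leader payoff 3.
- c2: BR = B, leader payoff 4.
- c3: BR = B, leader payoff 0.
Player 2's induced payoffs are 3, 4, 0, so Player 2 commits to c2. Subgame-perfect outcome: (B, c2) with payoffs (9, 4).
For the simultaneous game, intersect best replies.
Row's best replies: c1→B; c2→B; c3→B.
Player 2's best replies: A→c1; B→c2; C→c2; D→c1.
The unique mutual best reply is (B, c2), giving (9, 4).
Player 2's commitment gain: 4 − 4 = 0.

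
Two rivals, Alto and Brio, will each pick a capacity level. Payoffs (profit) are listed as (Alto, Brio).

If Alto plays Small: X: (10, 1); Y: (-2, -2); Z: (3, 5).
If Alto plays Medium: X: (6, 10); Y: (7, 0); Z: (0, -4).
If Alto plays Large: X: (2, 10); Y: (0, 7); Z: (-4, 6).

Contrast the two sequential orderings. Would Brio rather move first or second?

second

If Alto leads: Brio's best replies are Small→Z, Medium→X, Large→X; Alto's induced payoffs 3, 6, 2; outcome (Medium, X), payoffs (6, 10).
If Brio leads: Alto's best replies are X→Small, Y→Medium, Z→Small; Brio's induced payoffs 1, 0, 5; outcome (Small, Z), payoffs (3, 5).
Brio gets 5 moving first and 10 moving second, so Brio prefers to move second.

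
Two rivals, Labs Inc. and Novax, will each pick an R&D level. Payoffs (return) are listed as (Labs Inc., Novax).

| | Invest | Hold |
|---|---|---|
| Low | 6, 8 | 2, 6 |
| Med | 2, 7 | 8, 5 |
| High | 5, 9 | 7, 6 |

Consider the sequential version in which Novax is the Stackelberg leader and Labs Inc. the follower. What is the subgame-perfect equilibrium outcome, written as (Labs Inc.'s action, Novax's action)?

Backward induction with Novax moving first.
- Invest: Labs Inc. compares 6, 2, 5 and picks Low; Novax would get 8.
- Hold: Labs Inc. compares 2, 8, 7 and picks Med; Novax would get 5.
Novax's induced payoffs are 8, 5, so Novax commits to Invest. Subgame-perfect outcome: (Low, Invest) with payoffs (6, 8).

(Low, Invest)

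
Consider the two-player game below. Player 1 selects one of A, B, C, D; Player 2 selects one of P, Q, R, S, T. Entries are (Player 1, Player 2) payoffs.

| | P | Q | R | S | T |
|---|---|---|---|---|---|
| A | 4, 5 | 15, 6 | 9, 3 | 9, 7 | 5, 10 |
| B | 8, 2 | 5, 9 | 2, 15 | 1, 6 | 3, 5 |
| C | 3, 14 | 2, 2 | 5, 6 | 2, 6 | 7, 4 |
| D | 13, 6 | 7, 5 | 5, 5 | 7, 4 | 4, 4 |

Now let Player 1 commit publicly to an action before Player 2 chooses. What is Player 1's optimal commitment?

D

Backward induction with Player 1 moving first.
- A: BR = T, leader payoff 5.
- B: BR = R, leader payoff 2.
- C: BR = P, leader payoff 3.
- D: BR = P, leader payoff 13.
Among 5, 2, 3, 13, the best is 13 at D. Subgame-perfect outcome: (D, P) with payoffs (13, 6).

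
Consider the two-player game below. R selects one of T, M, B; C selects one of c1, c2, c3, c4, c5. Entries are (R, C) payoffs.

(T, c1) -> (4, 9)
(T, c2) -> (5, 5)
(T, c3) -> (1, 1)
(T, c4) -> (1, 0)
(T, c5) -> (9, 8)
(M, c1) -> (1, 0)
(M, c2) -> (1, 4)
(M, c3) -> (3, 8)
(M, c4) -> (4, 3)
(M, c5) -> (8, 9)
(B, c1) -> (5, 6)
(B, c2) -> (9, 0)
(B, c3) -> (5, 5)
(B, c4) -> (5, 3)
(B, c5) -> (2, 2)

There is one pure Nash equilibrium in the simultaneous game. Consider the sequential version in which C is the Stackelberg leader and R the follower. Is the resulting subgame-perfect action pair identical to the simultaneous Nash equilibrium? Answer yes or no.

no

Work backward from R's decision.
- c1: BR = B, leader payoff 6.
- c2: BR = B, leader payoff 0.
- c3: BR = B, leader payoff 5.
- c4: BR = B, leader payoff 3.
- c5: BR = T, leader payoff 8.
Maximizing over 6, 0, 5, 3, 8, C chooses c5. Subgame-perfect outcome: (T, c5) with payoffs (9, 8).
For the simultaneous game, intersect best replies.
R's best replies: c1→B; c2→B; c3→B; c4→B; c5→T.
C's best replies: T→c1; M→c5; B→c1.
Only (B, c1) has each player best-responding; Nash payoffs (5, 6).
Sequential outcome (T, c5) differs from the Nash profile (B, c1).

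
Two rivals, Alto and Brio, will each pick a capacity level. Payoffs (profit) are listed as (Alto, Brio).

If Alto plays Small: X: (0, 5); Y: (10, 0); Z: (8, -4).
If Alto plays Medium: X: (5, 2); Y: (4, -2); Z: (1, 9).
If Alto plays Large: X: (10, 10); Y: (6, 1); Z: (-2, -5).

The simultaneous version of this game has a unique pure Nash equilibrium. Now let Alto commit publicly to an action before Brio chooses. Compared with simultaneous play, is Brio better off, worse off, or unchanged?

unchanged

Brio best-responds to each possible Alto move:
- Small: BR = X, leader payoff 0.
- Medium: BR = Z, leader payoff 1.
- Large: BR = X, leader payoff 10.
Among 0, 1, 10, the best is 10 at Large. Subgame-perfect outcome: (Large, X) with payoffs (10, 10).
Now find the simultaneous Nash equilibrium.
Alto's best replies: X→Large; Y→Small; Z→Small.
Brio's best replies: Small→X; Medium→Z; Large→X.
Only (Large, X) has each player best-responding; Nash payoffs (10, 10).
Brio earns 10 sequentially versus 10 at the Nash outcome: unchanged.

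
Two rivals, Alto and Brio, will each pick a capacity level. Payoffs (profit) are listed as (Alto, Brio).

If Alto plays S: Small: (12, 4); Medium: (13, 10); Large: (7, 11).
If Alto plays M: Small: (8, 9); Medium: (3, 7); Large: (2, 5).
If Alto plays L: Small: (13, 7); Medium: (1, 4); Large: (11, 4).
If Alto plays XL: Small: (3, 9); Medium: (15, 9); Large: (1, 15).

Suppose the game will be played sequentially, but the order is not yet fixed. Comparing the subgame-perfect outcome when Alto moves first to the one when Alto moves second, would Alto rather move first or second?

If Alto leads: Brio's best replies are S→Large, M→Small, L→Small, XL→Large; Alto's induced payoffs 7, 8, 13, 1; outcome (L, Small), payoffs (13, 7).
If Brio leads: Alto's best replies are Small→L, Medium→XL, Large→L; Brio's induced payoffs 7, 9, 4; outcome (XL, Medium), payoffs (15, 9).
Alto gets 13 moving first and 15 moving second, so Alto prefers to move second.

second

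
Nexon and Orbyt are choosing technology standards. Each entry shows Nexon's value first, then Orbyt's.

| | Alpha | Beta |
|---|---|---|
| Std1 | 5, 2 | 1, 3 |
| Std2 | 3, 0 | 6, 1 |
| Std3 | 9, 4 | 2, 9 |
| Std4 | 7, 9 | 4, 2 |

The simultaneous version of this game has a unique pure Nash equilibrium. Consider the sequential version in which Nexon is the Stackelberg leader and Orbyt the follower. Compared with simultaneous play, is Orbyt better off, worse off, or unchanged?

better off

Backward induction with Nexon moving first.
- Std1 → Orbyt plays Beta (best of 2, 3); Nexon gets 1.
- Std2 → Orbyt plays Beta (best of 0, 1); Nexon gets 6.
- Std3 → Orbyt plays Beta (best of 4, 9); Nexon gets 2.
- Std4 → Orbyt plays Alpha (best of 9, 2); Nexon gets 7.
Nexon's induced payoffs are 1, 6, 2, 7, so Nexon commits to Std4. Subgame-perfect outcome: (Std4, Alpha) with payoffs (7, 9).
Under simultaneous play:
Nexon's best replies: Alpha→Std3; Beta→Std2.
Orbyt's best replies: Std1→Beta; Std2→Beta; Std3→Beta; Std4→Alpha.
The unique mutual best reply is (Std2, Beta), giving (6, 1).
Orbyt earns 9 sequentially versus 1 at the Nash outcome: better off.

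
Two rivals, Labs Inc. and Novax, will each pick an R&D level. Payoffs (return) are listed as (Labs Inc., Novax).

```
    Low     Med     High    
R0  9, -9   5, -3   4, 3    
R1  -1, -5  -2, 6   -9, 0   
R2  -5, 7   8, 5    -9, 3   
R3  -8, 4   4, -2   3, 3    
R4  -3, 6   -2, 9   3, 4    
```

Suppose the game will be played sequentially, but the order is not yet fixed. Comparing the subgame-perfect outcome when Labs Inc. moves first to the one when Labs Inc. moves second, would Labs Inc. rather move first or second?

second

If Labs Inc. leads: Novax's best replies are R0→High, R1→Med, R2→Low, R3→Low, R4→Med; Labs Inc.'s induced payoffs 4, -2, -5, -8, -2; outcome (R0, High), payoffs (4, 3).
If Novax leads: Labs Inc.'s best replies are Low→R0, Med→R2, High→R0; Novax's induced payoffs -9, 5, 3; outcome (R2, Med), payoffs (8, 5).
Labs Inc. gets 4 moving first and 8 moving second, so Labs Inc. prefers to move second.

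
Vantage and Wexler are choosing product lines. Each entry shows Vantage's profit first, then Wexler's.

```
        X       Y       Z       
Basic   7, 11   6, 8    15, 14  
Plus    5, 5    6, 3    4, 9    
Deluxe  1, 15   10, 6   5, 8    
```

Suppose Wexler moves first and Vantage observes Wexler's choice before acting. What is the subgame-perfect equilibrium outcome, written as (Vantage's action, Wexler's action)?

(Basic, Z)

Work backward from Vantage's decision.
- X: BR = Basic, leader payoff 11.
- Y: BR = Deluxe, leader payoff 6.
- Z: BR = Basic, leader payoff 14.
Maximizing over 11, 6, 14, Wexler chooses Z. Subgame-perfect outcome: (Basic, Z) with payoffs (15, 14).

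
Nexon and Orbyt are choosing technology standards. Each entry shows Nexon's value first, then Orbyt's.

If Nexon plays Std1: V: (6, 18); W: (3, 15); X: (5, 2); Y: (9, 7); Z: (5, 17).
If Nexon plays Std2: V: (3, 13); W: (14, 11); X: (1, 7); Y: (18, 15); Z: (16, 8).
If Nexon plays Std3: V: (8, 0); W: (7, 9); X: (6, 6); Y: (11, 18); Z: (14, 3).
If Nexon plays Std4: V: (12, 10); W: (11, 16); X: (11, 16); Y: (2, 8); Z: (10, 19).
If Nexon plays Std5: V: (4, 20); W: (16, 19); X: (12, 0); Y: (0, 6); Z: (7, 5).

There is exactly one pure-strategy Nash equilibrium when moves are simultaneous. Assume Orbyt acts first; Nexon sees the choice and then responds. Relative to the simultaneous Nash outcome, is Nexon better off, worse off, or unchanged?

Work backward from Nexon's decision.
- V: Nexon compares 6, 3, 8, 12, 4 and picks Std4; Orbyt would get 10.
- W: Nexon compares 3, 14, 7, 11, 16 and picks Std5; Orbyt would get 19.
- X: Nexon compares 5, 1, 6, 11, 12 and picks Std5; Orbyt would get 0.
- Y: Nexon compares 9, 18, 11, 2, 0 and picks Std2; Orbyt would get 15.
- Z: Nexon compares 5, 16, 14, 10, 7 and picks Std2; Orbyt would get 8.
Among 10, 19, 0, 15, 8, the best is 19 at W. Subgame-perfect outcome: (Std5, W) with payoffs (16, 19).
Now find the simultaneous Nash equilibrium.
Nexon's best replies: V→Std4; W→Std5; X→Std5; Y→Std2; Z→Std2.
Orbyt's best replies: Std1→V; Std2→Y; Std3→Y; Std4→Z; Std5→V.
The unique mutual best reply is (Std2, Y), giving (18, 15).
Nexon earns 16 sequentially versus 18 at the Nash outcome: worse off.

worse off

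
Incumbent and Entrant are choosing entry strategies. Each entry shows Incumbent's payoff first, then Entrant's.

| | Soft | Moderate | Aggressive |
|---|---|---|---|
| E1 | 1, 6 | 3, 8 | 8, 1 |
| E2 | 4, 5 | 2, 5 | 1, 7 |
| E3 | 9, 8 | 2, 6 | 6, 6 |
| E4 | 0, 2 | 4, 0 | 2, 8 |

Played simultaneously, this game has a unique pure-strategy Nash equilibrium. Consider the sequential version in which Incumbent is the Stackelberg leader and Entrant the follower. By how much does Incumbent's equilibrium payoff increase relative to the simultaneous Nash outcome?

Entrant best-responds to each possible Incumbent move:
- E1: BR = Moderate, leader payoff 3.
- E2: BR = Aggressive, leader payoff 1.
- E3: BR = Soft, leader payoff 9.
- E4: BR = Aggressive, leader payoff 2.
Among 3, 1, 9, 2, the best is 9 at E3. Subgame-perfect outcome: (E3, Soft) with payoffs (9, 8).
Under simultaneous play:
Incumbent's best replies: Soft→E3; Moderate→E4; Aggressive→E1.
Entrant's best replies: E1→Moderate; E2→Aggressive; E3→Soft; E4→Aggressive.
The unique mutual best reply is (E3, Soft), giving (9, 8).
Incumbent's commitment gain: 9 − 9 = 0.

0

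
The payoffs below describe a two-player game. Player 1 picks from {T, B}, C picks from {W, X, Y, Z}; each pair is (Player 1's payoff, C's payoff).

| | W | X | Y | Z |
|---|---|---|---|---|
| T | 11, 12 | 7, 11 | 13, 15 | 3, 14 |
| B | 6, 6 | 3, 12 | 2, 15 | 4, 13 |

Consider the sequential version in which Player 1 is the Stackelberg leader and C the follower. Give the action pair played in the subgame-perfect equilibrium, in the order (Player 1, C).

(T, Y)

Work backward from C's decision.
- T: C compares 12, 11, 15, 14 and picks Y; Player 1 would get 13.
- B: C compares 6, 12, 15, 13 and picks Y; Player 1 would get 2.
Player 1's induced payoffs are 13, 2, so Player 1 commits to T. Subgame-perfect outcome: (T, Y) with payoffs (13, 15).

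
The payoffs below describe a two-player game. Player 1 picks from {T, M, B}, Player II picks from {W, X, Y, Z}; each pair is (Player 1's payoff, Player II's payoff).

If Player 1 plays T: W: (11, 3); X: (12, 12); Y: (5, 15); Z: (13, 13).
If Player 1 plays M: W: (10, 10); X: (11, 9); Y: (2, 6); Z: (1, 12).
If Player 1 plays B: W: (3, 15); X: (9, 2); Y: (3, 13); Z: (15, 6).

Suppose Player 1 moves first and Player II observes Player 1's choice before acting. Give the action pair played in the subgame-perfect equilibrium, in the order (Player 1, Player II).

(T, Y)

Player II best-responds to each possible Player 1 move:
- T: Player II compares 3, 12, 15, 13 and picks Y; Player 1 would get 5.
- M: Player II compares 10, 9, 6, 12 and picks Z; Player 1 would get 1.
- B: Player II compares 15, 2, 13, 6 and picks W; Player 1 would get 3.
Among 5, 1, 3, the best is 5 at T. Subgame-perfect outcome: (T, Y) with payoffs (5, 15).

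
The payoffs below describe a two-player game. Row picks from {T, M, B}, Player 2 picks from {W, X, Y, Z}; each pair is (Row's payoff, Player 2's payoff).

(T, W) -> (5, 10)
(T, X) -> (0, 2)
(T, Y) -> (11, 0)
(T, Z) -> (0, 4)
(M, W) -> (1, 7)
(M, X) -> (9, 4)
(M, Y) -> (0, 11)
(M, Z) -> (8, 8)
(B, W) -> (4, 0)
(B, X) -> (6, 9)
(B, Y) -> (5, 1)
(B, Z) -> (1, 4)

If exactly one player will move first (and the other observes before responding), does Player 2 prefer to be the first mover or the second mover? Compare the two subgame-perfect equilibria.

first

If Row leads: Player 2's best replies are T→W, M→Y, B→X; Row's induced payoffs 5, 0, 6; outcome (B, X), payoffs (6, 9).
If Player 2 leads: Row's best replies are W→T, X→M, Y→T, Z→M; Player 2's induced payoffs 10, 4, 0, 8; outcome (T, W), payoffs (5, 10).
Player 2 gets 10 moving first and 9 moving second, so Player 2 prefers to move first.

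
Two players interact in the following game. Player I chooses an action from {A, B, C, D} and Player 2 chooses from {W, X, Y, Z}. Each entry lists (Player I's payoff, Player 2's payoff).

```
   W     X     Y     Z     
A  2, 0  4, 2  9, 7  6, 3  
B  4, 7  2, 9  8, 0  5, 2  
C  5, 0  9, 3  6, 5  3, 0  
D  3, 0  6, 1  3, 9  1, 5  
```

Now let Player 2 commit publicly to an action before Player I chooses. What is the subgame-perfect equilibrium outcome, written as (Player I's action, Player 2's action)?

Backward induction with Player 2 moving first.
- W: Player I compares 2, 4, 5, 3 and picks C; Player 2 would get 0.
- X: Player I compares 4, 2, 9, 6 and picks C; Player 2 would get 3.
- Y: Player I compares 9, 8, 6, 3 and picks A; Player 2 would get 7.
- Z: Player I compares 6, 5, 3, 1 and picks A; Player 2 would get 3.
Maximizing over 0, 3, 7, 3, Player 2 chooses Y. Subgame-perfect outcome: (A, Y) with payoffs (9, 7).

(A, Y)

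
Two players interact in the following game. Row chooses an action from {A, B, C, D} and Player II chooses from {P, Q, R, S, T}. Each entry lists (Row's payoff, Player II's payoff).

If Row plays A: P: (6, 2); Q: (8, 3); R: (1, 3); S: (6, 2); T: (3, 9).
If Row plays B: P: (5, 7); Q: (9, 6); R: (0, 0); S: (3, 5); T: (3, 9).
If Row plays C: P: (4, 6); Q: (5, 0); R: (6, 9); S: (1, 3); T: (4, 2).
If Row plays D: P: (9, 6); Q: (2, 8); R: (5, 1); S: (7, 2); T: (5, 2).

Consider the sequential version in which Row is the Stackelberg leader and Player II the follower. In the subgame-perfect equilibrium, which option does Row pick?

Work backward from Player II's decision.
- A: BR = T, leader payoff 3.
- B: BR = T, leader payoff 3.
- C: BR = R, leader payoff 6.
- D: BR = Q, leader payoff 2.
Maximizing over 3, 3, 6, 2, Row chooses C. Subgame-perfect outcome: (C, R) with payoffs (6, 9).

C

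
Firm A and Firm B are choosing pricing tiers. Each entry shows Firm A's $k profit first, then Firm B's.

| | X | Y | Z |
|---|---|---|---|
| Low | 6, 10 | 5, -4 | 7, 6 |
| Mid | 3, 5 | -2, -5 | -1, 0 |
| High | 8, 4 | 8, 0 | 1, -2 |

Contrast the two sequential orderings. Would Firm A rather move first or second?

first

If Firm A leads: Firm B's best replies are Low→X, Mid→X, High→X; Firm A's induced payoffs 6, 3, 8; outcome (High, X), payoffs (8, 4).
If Firm B leads: Firm A's best replies are X→High, Y→High, Z→Low; Firm B's induced payoffs 4, 0, 6; outcome (Low, Z), payoffs (7, 6).
Firm A gets 8 moving first and 7 moving second, so Firm A prefers to move first.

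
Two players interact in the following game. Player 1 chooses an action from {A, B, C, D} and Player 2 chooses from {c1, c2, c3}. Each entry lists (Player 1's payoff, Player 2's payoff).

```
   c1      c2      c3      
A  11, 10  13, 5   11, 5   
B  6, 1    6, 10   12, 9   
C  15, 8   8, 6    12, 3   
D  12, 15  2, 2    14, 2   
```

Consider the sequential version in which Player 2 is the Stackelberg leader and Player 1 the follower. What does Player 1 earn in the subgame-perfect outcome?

Solve by backward induction (Player 2 leads).
- c1: BR = C, leader payoff 8.
- c2: BR = A, leader payoff 5.
- c3: BR = D, leader payoff 2.
Player 2's induced payoffs are 8, 5, 2, so Player 2 commits to c1. Subgame-perfect outcome: (C, c1) with payoffs (15, 8).

15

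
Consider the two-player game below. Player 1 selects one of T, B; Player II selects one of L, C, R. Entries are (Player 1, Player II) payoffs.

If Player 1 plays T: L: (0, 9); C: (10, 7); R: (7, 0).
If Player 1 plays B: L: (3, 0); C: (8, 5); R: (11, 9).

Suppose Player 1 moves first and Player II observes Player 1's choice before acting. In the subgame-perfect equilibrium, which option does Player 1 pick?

Backward induction with Player 1 moving first.
- T: BR = L, leader payoff 0.
- B: BR = R, leader payoff 11.
Player 1's induced payoffs are 0, 11, so Player 1 commits to B. Subgame-perfect outcome: (B, R) with payoffs (11, 9).

B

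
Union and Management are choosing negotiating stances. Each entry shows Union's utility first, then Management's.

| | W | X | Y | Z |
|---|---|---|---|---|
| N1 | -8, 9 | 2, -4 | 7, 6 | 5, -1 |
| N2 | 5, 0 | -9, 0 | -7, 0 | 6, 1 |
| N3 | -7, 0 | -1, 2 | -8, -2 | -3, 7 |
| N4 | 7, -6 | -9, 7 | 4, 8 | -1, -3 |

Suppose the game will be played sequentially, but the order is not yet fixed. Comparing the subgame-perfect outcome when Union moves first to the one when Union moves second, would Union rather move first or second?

second

If Union leads: Management's best replies are N1→W, N2→Z, N3→Z, N4→Y; Union's induced payoffs -8, 6, -3, 4; outcome (N2, Z), payoffs (6, 1).
If Management leads: Union's best replies are W→N4, X→N1, Y→N1, Z→N2; Management's induced payoffs -6, -4, 6, 1; outcome (N1, Y), payoffs (7, 6).
Union gets 6 moving first and 7 moving second, so Union prefers to move second.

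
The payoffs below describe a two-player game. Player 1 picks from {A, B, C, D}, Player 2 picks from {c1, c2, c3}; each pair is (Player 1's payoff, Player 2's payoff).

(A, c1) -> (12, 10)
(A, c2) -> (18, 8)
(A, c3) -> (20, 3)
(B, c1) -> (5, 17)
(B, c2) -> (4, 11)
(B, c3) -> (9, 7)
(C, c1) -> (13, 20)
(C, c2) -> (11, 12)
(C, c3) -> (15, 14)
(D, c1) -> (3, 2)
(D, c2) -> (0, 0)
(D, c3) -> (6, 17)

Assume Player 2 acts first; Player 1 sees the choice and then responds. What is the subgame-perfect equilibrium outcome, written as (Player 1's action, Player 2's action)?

Solve by backward induction (Player 2 leads).
- c1 → Player 1 plays C (best of 12, 5, 13, 3); Player 2 gets 20.
- c2 → Player 1 plays A (best of 18, 4, 11, 0); Player 2 gets 8.
- c3 → Player 1 plays A (best of 20, 9, 15, 6); Player 2 gets 3.
Maximizing over 20, 8, 3, Player 2 chooses c1. Subgame-perfect outcome: (C, c1) with payoffs (13, 20).

(C, c1)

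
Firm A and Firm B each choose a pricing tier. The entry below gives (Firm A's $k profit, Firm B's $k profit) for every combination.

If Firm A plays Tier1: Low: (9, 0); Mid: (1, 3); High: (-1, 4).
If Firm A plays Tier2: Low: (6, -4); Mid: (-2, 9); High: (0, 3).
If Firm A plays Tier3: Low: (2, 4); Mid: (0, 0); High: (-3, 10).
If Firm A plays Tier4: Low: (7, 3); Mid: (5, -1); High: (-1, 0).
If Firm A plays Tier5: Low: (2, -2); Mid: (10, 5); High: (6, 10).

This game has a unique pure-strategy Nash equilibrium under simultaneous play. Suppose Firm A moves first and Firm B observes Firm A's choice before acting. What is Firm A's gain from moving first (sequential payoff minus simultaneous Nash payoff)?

Solve by backward induction (Firm A leads).
- Tier1 → Firm B plays High (best of 0, 3, 4); Firm A gets -1.
- Tier2 → Firm B plays Mid (best of -4, 9, 3); Firm A gets -2.
- Tier3 → Firm B plays High (best of 4, 0, 10); Firm A gets -3.
- Tier4 → Firm B plays Low (best of 3, -1, 0); Firm A gets 7.
- Tier5 → Firm B plays High (best of -2, 5, 10); Firm A gets 6.
Maximizing over -1, -2, -3, 7, 6, Firm A chooses Tier4. Subgame-perfect outcome: (Tier4, Low) with payoffs (7, 3).
For the simultaneous game, intersect best replies.
Firm A's best replies: Low→Tier1; Mid→Tier5; High→Tier5.
Firm B's best replies: Tier1→High; Tier2→Mid; Tier3→High; Tier4→Low; Tier5→High.
The unique mutual best reply is (Tier5, High), giving (6, 10).
Firm A's commitment gain: 7 − 6 = 1.

1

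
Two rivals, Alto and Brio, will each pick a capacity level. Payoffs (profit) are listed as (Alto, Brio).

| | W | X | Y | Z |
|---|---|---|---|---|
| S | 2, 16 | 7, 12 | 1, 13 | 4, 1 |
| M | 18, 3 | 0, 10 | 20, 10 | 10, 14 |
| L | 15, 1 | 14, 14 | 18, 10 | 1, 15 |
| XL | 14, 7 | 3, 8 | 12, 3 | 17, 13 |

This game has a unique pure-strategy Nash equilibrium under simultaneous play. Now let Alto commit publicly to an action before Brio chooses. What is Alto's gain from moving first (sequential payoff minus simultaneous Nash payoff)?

Solve by backward induction (Alto leads).
- S → Brio plays W (best of 16, 12, 13, 1); Alto gets 2.
- M → Brio plays Z (best of 3, 10, 10, 14); Alto gets 10.
- L → Brio plays Z (best of 1, 14, 10, 15); Alto gets 1.
- XL → Brio plays Z (best of 7, 8, 3, 13); Alto gets 17.
Alto's induced payoffs are 2, 10, 1, 17, so Alto commits to XL. Subgame-perfect outcome: (XL, Z) with payoffs (17, 13).
Now find the simultaneous Nash equilibrium.
Alto's best replies: W→M; X→L; Y→M; Z→XL.
Brio's best replies: S→W; M→Z; L→Z; XL→Z.
The unique mutual best reply is (XL, Z), giving (17, 13).
Alto's commitment gain: 17 − 17 = 0.

0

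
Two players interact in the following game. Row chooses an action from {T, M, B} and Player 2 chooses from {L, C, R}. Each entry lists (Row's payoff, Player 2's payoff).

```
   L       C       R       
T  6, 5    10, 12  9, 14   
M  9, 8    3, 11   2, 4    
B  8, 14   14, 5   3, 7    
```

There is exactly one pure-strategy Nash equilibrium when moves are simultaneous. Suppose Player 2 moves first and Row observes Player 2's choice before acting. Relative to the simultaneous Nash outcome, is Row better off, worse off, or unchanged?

Solve by backward induction (Player 2 leads).
- L: Row compares 6, 9, 8 and picks M; Player 2 would get 8.
- C: Row compares 10, 3, 14 and picks B; Player 2 would get 5.
- R: Row compares 9, 2, 3 and picks T; Player 2 would get 14.
Maximizing over 8, 5, 14, Player 2 chooses R. Subgame-perfect outcome: (T, R) with payoffs (9, 14).
For the simultaneous game, intersect best replies.
Row's best replies: L→M; C→B; R→T.
Player 2's best replies: T→R; M→C; B→L.
The unique mutual best reply is (T, R), giving (9, 14).
Row earns 9 sequentially versus 9 at the Nash outcome: unchanged.

unchanged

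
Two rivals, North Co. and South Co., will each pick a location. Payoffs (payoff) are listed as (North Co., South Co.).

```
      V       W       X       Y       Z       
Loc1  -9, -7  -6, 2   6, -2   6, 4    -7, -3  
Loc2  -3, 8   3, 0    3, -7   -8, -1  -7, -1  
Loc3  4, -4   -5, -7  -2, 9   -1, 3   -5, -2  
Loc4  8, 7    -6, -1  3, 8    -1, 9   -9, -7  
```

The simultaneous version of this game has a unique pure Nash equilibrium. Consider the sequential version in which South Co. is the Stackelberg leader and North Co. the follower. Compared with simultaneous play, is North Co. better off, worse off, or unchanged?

better off

Work backward from North Co.'s decision.
- V → North Co. plays Loc4 (best of -9, -3, 4, 8); South Co. gets 7.
- W → North Co. plays Loc2 (best of -6, 3, -5, -6); South Co. gets 0.
- X → North Co. plays Loc1 (best of 6, 3, -2, 3); South Co. gets -2.
- Y → North Co. plays Loc1 (best of 6, -8, -1, -1); South Co. gets 4.
- Z → North Co. plays Loc3 (best of -7, -7, -5, -9); South Co. gets -2.
Among 7, 0, -2, 4, -2, the best is 7 at V. Subgame-perfect outcome: (Loc4, V) with payoffs (8, 7).
For the simultaneous game, intersect best replies.
North Co.'s best replies: V→Loc4; W→Loc2; X→Loc1; Y→Loc1; Z→Loc3.
South Co.'s best replies: Loc1→Y; Loc2→V; Loc3→X; Loc4→Y.
The unique mutual best reply is (Loc1, Y), giving (6, 4).
North Co. earns 8 sequentially versus 6 at the Nash outcome: better off.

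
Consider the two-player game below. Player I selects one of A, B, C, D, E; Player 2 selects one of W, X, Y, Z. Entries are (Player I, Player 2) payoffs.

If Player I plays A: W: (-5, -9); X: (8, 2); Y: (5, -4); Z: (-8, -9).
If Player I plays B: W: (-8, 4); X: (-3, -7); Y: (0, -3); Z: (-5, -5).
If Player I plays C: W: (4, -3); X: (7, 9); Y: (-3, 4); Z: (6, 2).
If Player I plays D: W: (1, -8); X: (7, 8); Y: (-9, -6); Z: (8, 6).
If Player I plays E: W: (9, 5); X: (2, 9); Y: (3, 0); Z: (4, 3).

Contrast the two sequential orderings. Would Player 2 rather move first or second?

first

If Player I leads: Player 2's best replies are A→X, B→W, C→X, D→X, E→X; Player I's induced payoffs 8, -8, 7, 7, 2; outcome (A, X), payoffs (8, 2).
If Player 2 leads: Player I's best replies are W→E, X→A, Y→A, Z→D; Player 2's induced payoffs 5, 2, -4, 6; outcome (D, Z), payoffs (8, 6).
Player 2 gets 6 moving first and 2 moving second, so Player 2 prefers to move first.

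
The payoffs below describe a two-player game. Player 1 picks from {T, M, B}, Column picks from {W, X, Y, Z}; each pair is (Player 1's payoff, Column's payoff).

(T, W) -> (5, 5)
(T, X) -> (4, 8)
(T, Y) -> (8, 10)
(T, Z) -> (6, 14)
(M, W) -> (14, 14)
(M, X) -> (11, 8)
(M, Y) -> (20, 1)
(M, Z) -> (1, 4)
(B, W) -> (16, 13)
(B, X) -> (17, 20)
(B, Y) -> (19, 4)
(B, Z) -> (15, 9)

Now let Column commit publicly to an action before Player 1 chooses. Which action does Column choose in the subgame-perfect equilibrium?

Work backward from Player 1's decision.
- W: Player 1 compares 5, 14, 16 and picks B; Column would get 13.
- X: Player 1 compares 4, 11, 17 and picks B; Column would get 20.
- Y: Player 1 compares 8, 20, 19 and picks M; Column would get 1.
- Z: Player 1 compares 6, 1, 15 and picks B; Column would get 9.
Column's induced payoffs are 13, 20, 1, 9, so Column commits to X. Subgame-perfect outcome: (B, X) with payoffs (17, 20).

X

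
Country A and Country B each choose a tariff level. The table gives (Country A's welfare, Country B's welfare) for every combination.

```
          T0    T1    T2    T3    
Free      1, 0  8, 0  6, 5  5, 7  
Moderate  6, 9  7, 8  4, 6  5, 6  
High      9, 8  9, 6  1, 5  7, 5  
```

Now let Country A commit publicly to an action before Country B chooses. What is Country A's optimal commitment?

High

Work backward from Country B's decision.
- Free → Country B plays T3 (best of 0, 0, 5, 7); Country A gets 5.
- Moderate → Country B plays T0 (best of 9, 8, 6, 6); Country A gets 6.
- High → Country B plays T0 (best of 8, 6, 5, 5); Country A gets 9.
Among 5, 6, 9, the best is 9 at High. Subgame-perfect outcome: (High, T0) with payoffs (9, 8).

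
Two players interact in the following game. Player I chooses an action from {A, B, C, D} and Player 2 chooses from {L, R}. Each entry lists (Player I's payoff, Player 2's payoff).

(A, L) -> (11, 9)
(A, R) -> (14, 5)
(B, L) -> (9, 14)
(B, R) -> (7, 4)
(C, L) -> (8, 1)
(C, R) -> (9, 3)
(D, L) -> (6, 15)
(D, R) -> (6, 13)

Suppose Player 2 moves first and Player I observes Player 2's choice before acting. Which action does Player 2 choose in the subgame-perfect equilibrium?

L

Backward induction with Player 2 moving first.
- L → Player I plays A (best of 11, 9, 8, 6); Player 2 gets 9.
- R → Player I plays A (best of 14, 7, 9, 6); Player 2 gets 5.
Player 2's induced payoffs are 9, 5, so Player 2 commits to L. Subgame-perfect outcome: (A, L) with payoffs (11, 9).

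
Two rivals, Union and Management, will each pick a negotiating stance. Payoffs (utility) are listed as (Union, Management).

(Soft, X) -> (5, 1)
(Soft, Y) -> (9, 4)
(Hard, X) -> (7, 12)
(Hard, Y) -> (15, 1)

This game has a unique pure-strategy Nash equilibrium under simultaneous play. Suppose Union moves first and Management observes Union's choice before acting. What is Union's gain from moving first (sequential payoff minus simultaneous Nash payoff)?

Solve by backward induction (Union leads).
- Soft: Management compares 1, 4 and picks Y; Union would get 9.
- Hard: Management compares 12, 1 and picks X; Union would get 7.
Maximizing over 9, 7, Union chooses Soft. Subgame-perfect outcome: (Soft, Y) with payoffs (9, 4).
Under simultaneous play:
Union's best replies: X→Hard; Y→Hard.
Management's best replies: Soft→Y; Hard→X.
Only (Hard, X) has each player best-responding; Nash payoffs (7, 12).
Union's commitment gain: 9 − 7 = 2.

2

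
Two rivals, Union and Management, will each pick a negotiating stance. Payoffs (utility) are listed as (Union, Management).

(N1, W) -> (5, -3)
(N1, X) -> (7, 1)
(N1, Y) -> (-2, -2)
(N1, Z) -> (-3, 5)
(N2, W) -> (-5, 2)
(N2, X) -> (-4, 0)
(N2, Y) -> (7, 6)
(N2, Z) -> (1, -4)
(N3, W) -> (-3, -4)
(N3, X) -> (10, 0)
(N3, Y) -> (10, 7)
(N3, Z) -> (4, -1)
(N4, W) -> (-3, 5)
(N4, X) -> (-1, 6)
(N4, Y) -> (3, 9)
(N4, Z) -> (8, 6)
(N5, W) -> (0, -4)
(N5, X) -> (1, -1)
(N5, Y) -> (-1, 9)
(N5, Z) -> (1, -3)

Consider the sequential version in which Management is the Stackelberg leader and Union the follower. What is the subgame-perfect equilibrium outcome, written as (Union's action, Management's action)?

(N3, Y)

Solve by backward induction (Management leads).
- W: BR = N1, leader payoff -3.
- X: BR = N3, leader payoff 0.
- Y: BR = N3, leader payoff 7.
- Z: BR = N4, leader payoff 6.
Among -3, 0, 7, 6, the best is 7 at Y. Subgame-perfect outcome: (N3, Y) with payoffs (10, 7).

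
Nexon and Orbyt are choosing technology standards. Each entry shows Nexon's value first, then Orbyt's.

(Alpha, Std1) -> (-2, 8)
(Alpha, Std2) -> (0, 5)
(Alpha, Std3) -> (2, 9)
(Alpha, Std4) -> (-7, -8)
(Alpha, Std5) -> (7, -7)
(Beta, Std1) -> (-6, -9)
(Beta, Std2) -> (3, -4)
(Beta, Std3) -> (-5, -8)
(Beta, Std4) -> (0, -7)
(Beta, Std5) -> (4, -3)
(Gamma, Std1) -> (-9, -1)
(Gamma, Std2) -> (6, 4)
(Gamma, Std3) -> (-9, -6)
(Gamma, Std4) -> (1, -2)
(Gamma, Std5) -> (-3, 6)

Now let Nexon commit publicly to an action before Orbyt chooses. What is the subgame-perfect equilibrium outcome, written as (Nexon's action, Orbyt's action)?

Work backward from Orbyt's decision.
- Alpha: Orbyt compares 8, 5, 9, -8, -7 and picks Std3; Nexon would get 2.
- Beta: Orbyt compares -9, -4, -8, -7, -3 and picks Std5; Nexon would get 4.
- Gamma: Orbyt compares -1, 4, -6, -2, 6 and picks Std5; Nexon would get -3.
Nexon's induced payoffs are 2, 4, -3, so Nexon commits to Beta. Subgame-perfect outcome: (Beta, Std5) with payoffs (4, -3).

(Beta, Std5)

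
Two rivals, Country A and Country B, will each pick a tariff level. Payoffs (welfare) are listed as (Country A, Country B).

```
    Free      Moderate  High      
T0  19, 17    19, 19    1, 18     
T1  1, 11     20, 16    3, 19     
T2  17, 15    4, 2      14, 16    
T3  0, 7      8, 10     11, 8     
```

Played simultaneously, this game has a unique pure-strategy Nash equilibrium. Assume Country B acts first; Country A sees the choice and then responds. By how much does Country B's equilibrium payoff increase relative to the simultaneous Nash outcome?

Country A best-responds to each possible Country B move:
- Free → Country A plays T0 (best of 19, 1, 17, 0); Country B gets 17.
- Moderate → Country A plays T1 (best of 19, 20, 4, 8); Country B gets 16.
- High → Country A plays T2 (best of 1, 3, 14, 11); Country B gets 16.
Among 17, 16, 16, the best is 17 at Free. Subgame-perfect outcome: (T0, Free) with payoffs (19, 17).
For the simultaneous game, intersect best replies.
Country A's best replies: Free→T0; Moderate→T1; High→T2.
Country B's best replies: T0→Moderate; T1→High; T2→High; T3→Moderate.
Only (T2, High) has each player best-responding; Nash payoffs (14, 16).
Country B's commitment gain: 17 − 16 = 1.

1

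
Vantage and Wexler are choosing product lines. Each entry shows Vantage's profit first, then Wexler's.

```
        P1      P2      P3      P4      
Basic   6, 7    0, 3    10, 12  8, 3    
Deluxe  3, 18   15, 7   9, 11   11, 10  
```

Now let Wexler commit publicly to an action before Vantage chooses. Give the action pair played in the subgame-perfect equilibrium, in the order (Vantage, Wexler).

(Basic, P3)

Vantage best-responds to each possible Wexler move:
- P1 → Vantage plays Basic (best of 6, 3); Wexler gets 7.
- P2 → Vantage plays Deluxe (best of 0, 15); Wexler gets 7.
- P3 → Vantage plays Basic (best of 10, 9); Wexler gets 12.
- P4 → Vantage plays Deluxe (best of 8, 11); Wexler gets 10.
Among 7, 7, 12, 10, the best is 12 at P3. Subgame-perfect outcome: (Basic, P3) with payoffs (10, 12).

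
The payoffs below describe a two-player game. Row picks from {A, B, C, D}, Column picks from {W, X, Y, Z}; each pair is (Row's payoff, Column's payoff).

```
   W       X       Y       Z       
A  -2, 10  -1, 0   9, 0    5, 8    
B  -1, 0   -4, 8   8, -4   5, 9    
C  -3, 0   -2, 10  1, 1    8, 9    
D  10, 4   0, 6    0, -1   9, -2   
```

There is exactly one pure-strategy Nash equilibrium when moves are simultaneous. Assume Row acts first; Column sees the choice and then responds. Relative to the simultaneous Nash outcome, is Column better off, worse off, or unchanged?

better off

Column best-responds to each possible Row move:
- A: Column compares 10, 0, 0, 8 and picks W; Row would get -2.
- B: Column compares 0, 8, -4, 9 and picks Z; Row would get 5.
- C: Column compares 0, 10, 1, 9 and picks X; Row would get -2.
- D: Column compares 4, 6, -1, -2 and picks X; Row would get 0.
Maximizing over -2, 5, -2, 0, Row chooses B. Subgame-perfect outcome: (B, Z) with payoffs (5, 9).
Under simultaneous play:
Row's best replies: W→D; X→D; Y→A; Z→D.
Column's best replies: A→W; B→Z; C→X; D→X.
Only (D, X) has each player best-responding; Nash payoffs (0, 6).
Column earns 9 sequentially versus 6 at the Nash outcome: better off.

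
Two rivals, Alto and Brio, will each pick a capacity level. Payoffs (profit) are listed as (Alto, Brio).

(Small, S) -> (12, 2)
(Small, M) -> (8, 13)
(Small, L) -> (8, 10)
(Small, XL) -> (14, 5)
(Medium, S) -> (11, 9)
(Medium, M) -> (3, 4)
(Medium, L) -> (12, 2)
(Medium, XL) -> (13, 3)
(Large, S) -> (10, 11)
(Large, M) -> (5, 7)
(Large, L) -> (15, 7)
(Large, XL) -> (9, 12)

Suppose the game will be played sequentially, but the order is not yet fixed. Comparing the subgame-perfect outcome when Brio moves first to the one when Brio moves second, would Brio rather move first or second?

first

If Alto leads: Brio's best replies are Small→M, Medium→S, Large→XL; Alto's induced payoffs 8, 11, 9; outcome (Medium, S), payoffs (11, 9).
If Brio leads: Alto's best replies are S→Small, M→Small, L→Large, XL→Small; Brio's induced payoffs 2, 13, 7, 5; outcome (Small, M), payoffs (8, 13).
Brio gets 13 moving first and 9 moving second, so Brio prefers to move first.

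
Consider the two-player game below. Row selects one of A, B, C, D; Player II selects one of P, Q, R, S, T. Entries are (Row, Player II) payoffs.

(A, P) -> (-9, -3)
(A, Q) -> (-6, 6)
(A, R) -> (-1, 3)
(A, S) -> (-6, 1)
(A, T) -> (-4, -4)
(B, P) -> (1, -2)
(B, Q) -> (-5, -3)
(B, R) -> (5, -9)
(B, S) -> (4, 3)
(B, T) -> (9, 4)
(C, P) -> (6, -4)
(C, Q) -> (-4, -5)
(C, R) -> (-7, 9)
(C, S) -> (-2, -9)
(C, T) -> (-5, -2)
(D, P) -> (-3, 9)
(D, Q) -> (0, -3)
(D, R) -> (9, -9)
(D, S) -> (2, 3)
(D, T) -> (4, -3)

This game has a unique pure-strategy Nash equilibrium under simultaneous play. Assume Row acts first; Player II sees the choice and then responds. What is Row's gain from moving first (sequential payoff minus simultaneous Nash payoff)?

0

Backward induction with Row moving first.
- A: Player II compares -3, 6, 3, 1, -4 and picks Q; Row would get -6.
- B: Player II compares -2, -3, -9, 3, 4 and picks T; Row would get 9.
- C: Player II compares -4, -5, 9, -9, -2 and picks R; Row would get -7.
- D: Player II compares 9, -3, -9, 3, -3 and picks P; Row would get -3.
Among -6, 9, -7, -3, the best is 9 at B. Subgame-perfect outcome: (B, T) with payoffs (9, 4).
For the simultaneous game, intersect best replies.
Row's best replies: P→C; Q→D; R→D; S→B; T→B.
Player II's best replies: A→Q; B→T; C→R; D→P.
Only (B, T) has each player best-responding; Nash payoffs (9, 4).
Row's commitment gain: 9 − 9 = 0.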